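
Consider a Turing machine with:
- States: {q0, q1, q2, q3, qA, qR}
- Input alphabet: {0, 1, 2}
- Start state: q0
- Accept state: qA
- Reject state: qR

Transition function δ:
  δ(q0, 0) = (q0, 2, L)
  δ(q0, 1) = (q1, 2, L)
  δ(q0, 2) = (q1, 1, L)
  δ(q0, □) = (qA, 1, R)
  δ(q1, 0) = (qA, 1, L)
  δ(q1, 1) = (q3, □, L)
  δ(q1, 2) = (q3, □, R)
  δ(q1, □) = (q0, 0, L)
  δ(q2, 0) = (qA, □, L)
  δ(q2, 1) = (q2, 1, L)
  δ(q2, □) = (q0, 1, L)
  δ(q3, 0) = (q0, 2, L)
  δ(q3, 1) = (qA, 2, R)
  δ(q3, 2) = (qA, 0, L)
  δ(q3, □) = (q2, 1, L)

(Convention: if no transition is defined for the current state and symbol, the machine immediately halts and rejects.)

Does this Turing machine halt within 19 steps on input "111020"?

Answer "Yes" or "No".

Execution trace:
Initial: [q0]111020
Step 1: δ(q0, 1) = (q1, 2, L) → [q1]□211020
Step 2: δ(q1, □) = (q0, 0, L) → [q0]□0211020
Step 3: δ(q0, □) = (qA, 1, R) → 1[qA]0211020

The machine reaches the accept state qA and halts.
The machine halted after 3 steps (within the 19-step bound).

Answer: Yes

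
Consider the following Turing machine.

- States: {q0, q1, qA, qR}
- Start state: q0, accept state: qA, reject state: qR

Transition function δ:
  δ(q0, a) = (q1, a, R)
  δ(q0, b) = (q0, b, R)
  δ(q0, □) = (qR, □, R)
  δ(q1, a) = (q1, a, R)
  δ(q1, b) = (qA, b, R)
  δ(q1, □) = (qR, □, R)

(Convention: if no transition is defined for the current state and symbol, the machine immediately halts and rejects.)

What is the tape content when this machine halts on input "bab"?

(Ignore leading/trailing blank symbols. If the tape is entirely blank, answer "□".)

Execution trace:
Initial: [q0]bab
Step 1: δ(q0, b) = (q0, b, R) → b[q0]ab
Step 2: δ(q0, a) = (q1, a, R) → ba[q1]b
Step 3: δ(q1, b) = (qA, b, R) → bab[qA]□

The machine reaches the accept state qA and halts.

Final tape (ignoring leading/trailing blanks): bab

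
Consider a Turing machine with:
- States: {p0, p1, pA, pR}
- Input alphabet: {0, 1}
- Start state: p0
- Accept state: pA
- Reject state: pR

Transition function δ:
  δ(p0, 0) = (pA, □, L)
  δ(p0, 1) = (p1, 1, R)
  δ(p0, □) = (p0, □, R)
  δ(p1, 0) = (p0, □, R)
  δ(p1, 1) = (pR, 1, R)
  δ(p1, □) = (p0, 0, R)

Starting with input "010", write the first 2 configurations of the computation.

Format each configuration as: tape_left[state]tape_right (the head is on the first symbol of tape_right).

Transitions applied:
Step 1: δ(p0, 0) = (pA, □, L)

The first 2 configurations are:
[p0]010 ⊢ [pA]□□10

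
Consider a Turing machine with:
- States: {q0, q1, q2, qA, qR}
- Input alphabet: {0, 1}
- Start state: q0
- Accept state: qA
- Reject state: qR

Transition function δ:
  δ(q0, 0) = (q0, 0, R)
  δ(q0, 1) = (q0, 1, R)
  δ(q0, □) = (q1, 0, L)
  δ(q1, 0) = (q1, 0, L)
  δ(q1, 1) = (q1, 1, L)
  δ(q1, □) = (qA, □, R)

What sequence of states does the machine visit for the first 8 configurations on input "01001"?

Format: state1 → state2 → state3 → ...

Execution trace:
Initial: [q0]01001
Step 1: δ(q0, 0) = (q0, 0, R) → 0[q0]1001
Step 2: δ(q0, 1) = (q0, 1, R) → 01[q0]001
Step 3: δ(q0, 0) = (q0, 0, R) → 010[q0]01
Step 4: δ(q0, 0) = (q0, 0, R) → 0100[q0]1
Step 5: δ(q0, 1) = (q0, 1, R) → 01001[q0]□
Step 6: δ(q0, □) = (q1, 0, L) → 0100[q1]10
Step 7: δ(q1, 1) = (q1, 1, L) → 010[q1]010

State sequence: q0 → q0 → q0 → q0 → q0 → q0 → q1 → q1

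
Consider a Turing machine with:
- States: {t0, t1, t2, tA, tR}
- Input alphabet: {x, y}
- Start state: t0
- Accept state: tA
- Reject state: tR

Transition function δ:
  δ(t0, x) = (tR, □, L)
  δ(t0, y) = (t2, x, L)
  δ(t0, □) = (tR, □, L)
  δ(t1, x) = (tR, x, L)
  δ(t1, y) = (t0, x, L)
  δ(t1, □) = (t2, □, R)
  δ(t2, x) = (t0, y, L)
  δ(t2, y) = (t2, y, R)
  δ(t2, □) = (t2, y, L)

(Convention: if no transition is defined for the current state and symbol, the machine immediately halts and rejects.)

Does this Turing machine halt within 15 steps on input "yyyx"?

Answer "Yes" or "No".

Execution trace:
Initial: [t0]yyyx
Step 1: δ(t0, y) = (t2, x, L) → [t2]□xyyx
Step 2: δ(t2, □) = (t2, y, L) → [t2]□yxyyx
Step 3: δ(t2, □) = (t2, y, L) → [t2]□yyxyyx
Step 4: δ(t2, □) = (t2, y, L) → [t2]□yyyxyyx
Step 5: δ(t2, □) = (t2, y, L) → [t2]□yyyyxyyx
Step 6: δ(t2, □) = (t2, y, L) → [t2]□yyyyyxyyx
Step 7: δ(t2, □) = (t2, y, L) → [t2]□yyyyyyxyyx
Step 8: δ(t2, □) = (t2, y, L) → [t2]□yyyyyyyxyyx
Step 9: δ(t2, □) = (t2, y, L) → [t2]□yyyyyyyyxyyx
Step 10: δ(t2, □) = (t2, y, L) → [t2]□yyyyyyyyyxyyx
Step 11: δ(t2, □) = (t2, y, L) → [t2]□yyyyyyyyyyxyyx
Step 12: δ(t2, □) = (t2, y, L) → [t2]□yyyyyyyyyyyxyyx
Step 13: δ(t2, □) = (t2, y, L) → [t2]□yyyyyyyyyyyyxyyx
Step 14: δ(t2, □) = (t2, y, L) → [t2]□yyyyyyyyyyyyyxyyx
Step 15: δ(t2, □) = (t2, y, L) → [t2]□yyyyyyyyyyyyyyxyyx

The machine has not reached a halting state after 15 steps.
The machine did not halt within the 15-step bound.

Answer: No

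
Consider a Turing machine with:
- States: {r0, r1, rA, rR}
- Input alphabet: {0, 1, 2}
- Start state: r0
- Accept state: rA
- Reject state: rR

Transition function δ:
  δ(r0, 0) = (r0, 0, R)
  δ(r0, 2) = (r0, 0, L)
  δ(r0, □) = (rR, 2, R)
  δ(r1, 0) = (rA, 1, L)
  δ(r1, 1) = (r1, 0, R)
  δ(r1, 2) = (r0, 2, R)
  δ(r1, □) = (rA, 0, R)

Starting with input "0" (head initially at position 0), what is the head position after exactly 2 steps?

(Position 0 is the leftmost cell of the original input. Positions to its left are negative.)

Execution trace (head position shown):
Step 0: [r0]0  (head at position 0)
Step 1: move right → 0[r0]□  (head at position 1)
Step 2: move right → 02[rR]□  (head at position 2)

After 2 steps, the head is at position 2.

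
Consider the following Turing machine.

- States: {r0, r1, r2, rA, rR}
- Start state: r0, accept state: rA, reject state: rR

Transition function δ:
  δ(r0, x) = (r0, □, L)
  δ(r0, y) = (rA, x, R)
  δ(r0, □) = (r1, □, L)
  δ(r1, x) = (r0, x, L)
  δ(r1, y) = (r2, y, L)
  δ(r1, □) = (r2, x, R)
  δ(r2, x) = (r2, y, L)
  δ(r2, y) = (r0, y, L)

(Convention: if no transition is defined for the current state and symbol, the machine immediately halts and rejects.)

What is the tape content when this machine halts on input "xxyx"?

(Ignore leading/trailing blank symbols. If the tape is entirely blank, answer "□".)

Execution trace:
Initial: [r0]xxyx
Step 1: δ(r0, x) = (r0, □, L) → [r0]□□xyx
Step 2: δ(r0, □) = (r1, □, L) → [r1]□□□xyx
Step 3: δ(r1, □) = (r2, x, R) → x[r2]□□xyx

No transition is defined for δ(r2, □). By convention the machine halts and rejects.

Final tape (ignoring leading/trailing blanks): x□□xyx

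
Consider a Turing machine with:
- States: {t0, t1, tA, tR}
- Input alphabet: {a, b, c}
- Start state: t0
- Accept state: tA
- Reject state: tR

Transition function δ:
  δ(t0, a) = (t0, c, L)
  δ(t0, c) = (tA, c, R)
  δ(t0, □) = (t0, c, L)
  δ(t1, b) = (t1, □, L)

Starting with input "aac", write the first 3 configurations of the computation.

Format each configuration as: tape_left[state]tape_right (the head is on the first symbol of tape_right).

Transitions applied:
Step 1: δ(t0, a) = (t0, c, L)
Step 2: δ(t0, □) = (t0, c, L)

The first 3 configurations are:
[t0]aac ⊢ [t0]□cac ⊢ [t0]□ccac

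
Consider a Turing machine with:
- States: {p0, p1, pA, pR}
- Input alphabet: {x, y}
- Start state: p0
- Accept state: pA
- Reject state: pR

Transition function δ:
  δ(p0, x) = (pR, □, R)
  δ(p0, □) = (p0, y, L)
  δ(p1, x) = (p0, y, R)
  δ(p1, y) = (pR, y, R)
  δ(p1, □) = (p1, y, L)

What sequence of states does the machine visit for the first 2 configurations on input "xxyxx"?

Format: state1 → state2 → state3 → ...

Execution trace:
Initial: [p0]xxyxx
Step 1: δ(p0, x) = (pR, □, R) → □[pR]xyxx

The machine reaches the reject state pR and halts.

State sequence: p0 → pR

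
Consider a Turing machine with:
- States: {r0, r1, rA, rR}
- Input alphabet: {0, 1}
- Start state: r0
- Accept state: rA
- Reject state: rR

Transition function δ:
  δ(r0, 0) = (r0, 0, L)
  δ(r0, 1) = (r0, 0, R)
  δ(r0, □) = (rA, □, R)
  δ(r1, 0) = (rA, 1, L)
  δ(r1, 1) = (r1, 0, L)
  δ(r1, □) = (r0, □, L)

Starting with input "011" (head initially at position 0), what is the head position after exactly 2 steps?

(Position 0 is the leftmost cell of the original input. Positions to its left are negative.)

Execution trace (head position shown):
Step 0: [r0]011  (head at position 0)
Step 1: move left → [r0]□011  (head at position -1)
Step 2: move right → □[rA]011  (head at position 0)

After 2 steps, the head is at position 0.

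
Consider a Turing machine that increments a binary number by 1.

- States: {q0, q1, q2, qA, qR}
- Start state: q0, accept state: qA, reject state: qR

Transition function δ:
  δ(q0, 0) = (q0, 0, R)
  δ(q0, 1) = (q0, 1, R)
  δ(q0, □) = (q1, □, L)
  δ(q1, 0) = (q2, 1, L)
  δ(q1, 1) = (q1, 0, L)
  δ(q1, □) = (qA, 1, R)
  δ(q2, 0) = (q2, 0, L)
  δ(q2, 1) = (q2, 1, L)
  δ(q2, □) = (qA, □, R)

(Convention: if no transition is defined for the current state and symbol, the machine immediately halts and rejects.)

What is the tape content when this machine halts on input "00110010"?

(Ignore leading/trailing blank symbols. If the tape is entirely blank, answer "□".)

Execution trace:
Initial: [q0]00110010
Step 1: δ(q0, 0) = (q0, 0, R) → 0[q0]0110010
Step 2: δ(q0, 0) = (q0, 0, R) → 00[q0]110010
Step 3: δ(q0, 1) = (q0, 1, R) → 001[q0]10010
Step 4: δ(q0, 1) = (q0, 1, R) → 0011[q0]0010
Step 5: δ(q0, 0) = (q0, 0, R) → 00110[q0]010
Step 6: δ(q0, 0) = (q0, 0, R) → 001100[q0]10
Step 7: δ(q0, 1) = (q0, 1, R) → 0011001[q0]0
Step 8: δ(q0, 0) = (q0, 0, R) → 00110010[q0]□
Step 9: δ(q0, □) = (q1, □, L) → 0011001[q1]0□
Step 10: δ(q1, 0) = (q2, 1, L) → 001100[q2]11□
Step 11: δ(q2, 1) = (q2, 1, L) → 00110[q2]011□
Step 12: δ(q2, 0) = (q2, 0, L) → 0011[q2]0011□
Step 13: δ(q2, 0) = (q2, 0, L) → 001[q2]10011□
Step 14: δ(q2, 1) = (q2, 1, L) → 00[q2]110011□
Step 15: δ(q2, 1) = (q2, 1, L) → 0[q2]0110011□
Step 16: δ(q2, 0) = (q2, 0, L) → [q2]00110011□
Step 17: δ(q2, 0) = (q2, 0, L) → [q2]□00110011□
Step 18: δ(q2, □) = (qA, □, R) → □[qA]00110011□

The machine reaches the accept state qA and halts.

Final tape (ignoring leading/trailing blanks): 00110011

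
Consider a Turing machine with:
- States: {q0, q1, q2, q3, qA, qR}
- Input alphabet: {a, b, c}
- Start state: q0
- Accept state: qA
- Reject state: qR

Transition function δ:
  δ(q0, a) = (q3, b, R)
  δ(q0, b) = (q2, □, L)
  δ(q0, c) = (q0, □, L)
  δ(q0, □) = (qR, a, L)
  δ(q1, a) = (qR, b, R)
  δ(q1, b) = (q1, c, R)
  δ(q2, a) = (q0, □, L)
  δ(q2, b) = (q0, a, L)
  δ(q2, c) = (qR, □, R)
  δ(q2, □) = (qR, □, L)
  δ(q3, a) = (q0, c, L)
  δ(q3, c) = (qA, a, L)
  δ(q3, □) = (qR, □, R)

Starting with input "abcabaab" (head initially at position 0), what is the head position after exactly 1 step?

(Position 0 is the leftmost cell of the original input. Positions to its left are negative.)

Execution trace (head position shown):
Step 0: [q0]abcabaab  (head at position 0)
Step 1: move right → b[q3]bcabaab  (head at position 1)

After 1 step, the head is at position 1.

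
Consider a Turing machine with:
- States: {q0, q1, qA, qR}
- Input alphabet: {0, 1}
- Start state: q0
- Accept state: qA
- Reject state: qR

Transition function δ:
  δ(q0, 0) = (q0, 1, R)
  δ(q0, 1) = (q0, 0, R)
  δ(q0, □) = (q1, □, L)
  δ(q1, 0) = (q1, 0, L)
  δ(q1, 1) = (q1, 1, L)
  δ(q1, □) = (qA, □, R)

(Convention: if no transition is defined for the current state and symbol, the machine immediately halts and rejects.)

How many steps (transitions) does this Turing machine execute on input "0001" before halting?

Execution trace:
Initial: [q0]0001
Step 1: δ(q0, 0) = (q0, 1, R) → 1[q0]001
Step 2: δ(q0, 0) = (q0, 1, R) → 11[q0]01
Step 3: δ(q0, 0) = (q0, 1, R) → 111[q0]1
Step 4: δ(q0, 1) = (q0, 0, R) → 1110[q0]□
Step 5: δ(q0, □) = (q1, □, L) → 111[q1]0□
Step 6: δ(q1, 0) = (q1, 0, L) → 11[q1]10□
Step 7: δ(q1, 1) = (q1, 1, L) → 1[q1]110□
Step 8: δ(q1, 1) = (q1, 1, L) → [q1]1110□
Step 9: δ(q1, 1) = (q1, 1, L) → [q1]□1110□
Step 10: δ(q1, □) = (qA, □, R) → □[qA]1110□

The machine reaches the accept state qA and halts.

The machine executed 10 steps before halting.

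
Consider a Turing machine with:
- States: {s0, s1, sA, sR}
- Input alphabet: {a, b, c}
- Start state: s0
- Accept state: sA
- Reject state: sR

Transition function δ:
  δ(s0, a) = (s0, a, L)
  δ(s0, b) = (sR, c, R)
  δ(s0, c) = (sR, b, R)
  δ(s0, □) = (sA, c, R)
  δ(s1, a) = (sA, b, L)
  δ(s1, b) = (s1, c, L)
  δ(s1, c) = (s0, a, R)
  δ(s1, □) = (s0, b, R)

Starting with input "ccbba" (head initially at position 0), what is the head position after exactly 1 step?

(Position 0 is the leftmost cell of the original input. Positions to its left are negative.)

Execution trace (head position shown):
Step 0: [s0]ccbba  (head at position 0)
Step 1: move right → b[sR]cbba  (head at position 1)

After 1 step, the head is at position 1.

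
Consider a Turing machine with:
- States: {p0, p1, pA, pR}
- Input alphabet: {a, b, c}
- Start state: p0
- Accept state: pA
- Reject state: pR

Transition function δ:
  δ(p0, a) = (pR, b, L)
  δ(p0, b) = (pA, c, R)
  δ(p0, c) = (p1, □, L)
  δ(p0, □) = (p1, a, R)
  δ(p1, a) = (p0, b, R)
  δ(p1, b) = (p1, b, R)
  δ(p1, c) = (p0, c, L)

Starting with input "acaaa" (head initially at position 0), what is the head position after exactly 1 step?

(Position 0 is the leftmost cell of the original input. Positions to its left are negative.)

Execution trace (head position shown):
Step 0: [p0]acaaa  (head at position 0)
Step 1: move left → [pR]□bcaaa  (head at position -1)

After 1 step, the head is at position -1.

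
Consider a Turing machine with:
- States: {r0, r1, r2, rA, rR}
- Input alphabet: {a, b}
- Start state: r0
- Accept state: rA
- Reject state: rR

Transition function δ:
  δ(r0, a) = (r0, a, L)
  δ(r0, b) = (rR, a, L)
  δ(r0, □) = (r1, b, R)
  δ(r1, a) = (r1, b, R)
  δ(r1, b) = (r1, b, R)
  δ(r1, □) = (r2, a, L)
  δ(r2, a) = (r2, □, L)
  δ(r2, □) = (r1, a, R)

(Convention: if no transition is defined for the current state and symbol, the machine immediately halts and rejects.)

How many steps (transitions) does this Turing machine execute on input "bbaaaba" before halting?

Execution trace:
Initial: [r0]bbaaaba
Step 1: δ(r0, b) = (rR, a, L) → [rR]□abaaaba

The machine reaches the reject state rR and halts.

The machine executed 1 step before halting.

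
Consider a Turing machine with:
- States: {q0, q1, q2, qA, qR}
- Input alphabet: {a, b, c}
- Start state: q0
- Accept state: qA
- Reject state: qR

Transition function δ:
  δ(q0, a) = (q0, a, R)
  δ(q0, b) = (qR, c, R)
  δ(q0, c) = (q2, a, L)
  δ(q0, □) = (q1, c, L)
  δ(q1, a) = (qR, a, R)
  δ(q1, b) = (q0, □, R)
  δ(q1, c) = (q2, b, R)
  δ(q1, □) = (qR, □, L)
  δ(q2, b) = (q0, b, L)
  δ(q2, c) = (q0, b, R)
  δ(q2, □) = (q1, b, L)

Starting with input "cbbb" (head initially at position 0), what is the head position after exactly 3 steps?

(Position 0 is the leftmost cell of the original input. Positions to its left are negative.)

Execution trace (head position shown):
Step 0: [q0]cbbb  (head at position 0)
Step 1: move left → [q2]□abbb  (head at position -1)
Step 2: move left → [q1]□babbb  (head at position -2)
Step 3: move left → [qR]□□babbb  (head at position -3)

After 3 steps, the head is at position -3.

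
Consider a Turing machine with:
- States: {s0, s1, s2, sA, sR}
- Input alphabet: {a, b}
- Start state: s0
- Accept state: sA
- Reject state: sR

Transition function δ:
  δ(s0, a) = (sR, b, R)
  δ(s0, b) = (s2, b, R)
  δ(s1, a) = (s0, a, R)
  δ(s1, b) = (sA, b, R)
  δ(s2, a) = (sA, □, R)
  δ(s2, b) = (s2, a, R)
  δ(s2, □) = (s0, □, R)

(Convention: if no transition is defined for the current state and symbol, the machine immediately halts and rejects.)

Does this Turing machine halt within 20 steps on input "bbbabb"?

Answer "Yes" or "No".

Execution trace:
Initial: [s0]bbbabb
Step 1: δ(s0, b) = (s2, b, R) → b[s2]bbabb
Step 2: δ(s2, b) = (s2, a, R) → ba[s2]babb
Step 3: δ(s2, b) = (s2, a, R) → baa[s2]abb
Step 4: δ(s2, a) = (sA, □, R) → baa□[sA]bb

The machine reaches the accept state sA and halts.
The machine halted after 4 steps (within the 20-step bound).

Answer: Yes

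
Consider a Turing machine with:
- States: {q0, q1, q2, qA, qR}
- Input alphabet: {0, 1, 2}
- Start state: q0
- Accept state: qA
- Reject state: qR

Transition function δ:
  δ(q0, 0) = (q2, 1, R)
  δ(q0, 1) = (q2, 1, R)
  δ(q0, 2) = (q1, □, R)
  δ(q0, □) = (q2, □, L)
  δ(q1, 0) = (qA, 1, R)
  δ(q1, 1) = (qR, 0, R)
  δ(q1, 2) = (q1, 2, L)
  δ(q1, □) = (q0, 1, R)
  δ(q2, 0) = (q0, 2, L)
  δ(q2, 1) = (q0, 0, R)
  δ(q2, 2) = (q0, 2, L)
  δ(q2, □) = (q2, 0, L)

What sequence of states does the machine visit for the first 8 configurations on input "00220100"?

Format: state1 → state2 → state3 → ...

Execution trace:
Initial: [q0]00220100
Step 1: δ(q0, 0) = (q2, 1, R) → 1[q2]0220100
Step 2: δ(q2, 0) = (q0, 2, L) → [q0]12220100
Step 3: δ(q0, 1) = (q2, 1, R) → 1[q2]2220100
Step 4: δ(q2, 2) = (q0, 2, L) → [q0]12220100
Step 5: δ(q0, 1) = (q2, 1, R) → 1[q2]2220100
Step 6: δ(q2, 2) = (q0, 2, L) → [q0]12220100
Step 7: δ(q0, 1) = (q2, 1, R) → 1[q2]2220100

State sequence: q0 → q2 → q0 → q2 → q0 → q2 → q0 → q2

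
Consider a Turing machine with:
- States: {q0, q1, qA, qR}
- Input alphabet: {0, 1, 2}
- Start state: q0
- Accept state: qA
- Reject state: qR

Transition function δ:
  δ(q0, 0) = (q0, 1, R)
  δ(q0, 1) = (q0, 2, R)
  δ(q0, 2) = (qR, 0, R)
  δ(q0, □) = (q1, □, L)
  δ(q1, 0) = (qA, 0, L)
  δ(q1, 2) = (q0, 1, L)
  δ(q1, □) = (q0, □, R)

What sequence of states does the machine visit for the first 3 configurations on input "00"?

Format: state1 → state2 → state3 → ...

Execution trace:
Initial: [q0]00
Step 1: δ(q0, 0) = (q0, 1, R) → 1[q0]0
Step 2: δ(q0, 0) = (q0, 1, R) → 11[q0]□

State sequence: q0 → q0 → q0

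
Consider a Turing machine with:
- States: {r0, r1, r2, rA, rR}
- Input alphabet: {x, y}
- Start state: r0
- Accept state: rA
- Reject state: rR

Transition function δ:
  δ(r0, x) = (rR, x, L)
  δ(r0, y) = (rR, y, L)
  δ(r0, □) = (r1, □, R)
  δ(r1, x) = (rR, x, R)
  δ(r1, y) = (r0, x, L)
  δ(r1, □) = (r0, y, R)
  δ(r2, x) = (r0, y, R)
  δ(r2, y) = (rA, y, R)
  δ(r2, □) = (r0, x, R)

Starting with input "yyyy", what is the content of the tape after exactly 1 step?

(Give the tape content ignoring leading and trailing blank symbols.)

Execution trace:
Initial: [r0]yyyy
Step 1: δ(r0, y) = (rR, y, L) → [rR]□yyyy

The machine reaches the reject state rR and halts.

After 1 step, the tape (ignoring leading/trailing blanks) is: yyyy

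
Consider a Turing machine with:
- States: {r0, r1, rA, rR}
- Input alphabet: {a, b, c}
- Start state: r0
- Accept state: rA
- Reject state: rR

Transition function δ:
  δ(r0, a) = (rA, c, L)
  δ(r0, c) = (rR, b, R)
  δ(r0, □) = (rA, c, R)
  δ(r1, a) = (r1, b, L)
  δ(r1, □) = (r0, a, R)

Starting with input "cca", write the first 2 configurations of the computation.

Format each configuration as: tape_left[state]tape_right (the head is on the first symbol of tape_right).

Transitions applied:
Step 1: δ(r0, c) = (rR, b, R)

The first 2 configurations are:
[r0]cca ⊢ b[rR]ca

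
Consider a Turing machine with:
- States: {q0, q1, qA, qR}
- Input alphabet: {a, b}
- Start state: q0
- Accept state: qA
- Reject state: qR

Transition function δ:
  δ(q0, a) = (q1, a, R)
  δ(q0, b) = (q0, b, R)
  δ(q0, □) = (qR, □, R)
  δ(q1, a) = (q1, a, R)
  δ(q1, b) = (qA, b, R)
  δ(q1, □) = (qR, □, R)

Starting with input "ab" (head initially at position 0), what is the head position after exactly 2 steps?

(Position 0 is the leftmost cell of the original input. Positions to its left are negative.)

Execution trace (head position shown):
Step 0: [q0]ab  (head at position 0)
Step 1: move right → a[q1]b  (head at position 1)
Step 2: move right → ab[qA]□  (head at position 2)

After 2 steps, the head is at position 2.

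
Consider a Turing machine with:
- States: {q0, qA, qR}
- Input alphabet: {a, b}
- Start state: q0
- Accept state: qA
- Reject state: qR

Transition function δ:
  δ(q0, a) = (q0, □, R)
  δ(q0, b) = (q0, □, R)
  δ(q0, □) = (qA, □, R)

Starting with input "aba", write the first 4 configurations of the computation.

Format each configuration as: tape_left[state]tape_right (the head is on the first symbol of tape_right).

Transitions applied:
Step 1: δ(q0, a) = (q0, □, R)
Step 2: δ(q0, b) = (q0, □, R)
Step 3: δ(q0, a) = (q0, □, R)

The first 4 configurations are:
[q0]aba ⊢ □[q0]ba ⊢ □□[q0]a ⊢ □□□[q0]□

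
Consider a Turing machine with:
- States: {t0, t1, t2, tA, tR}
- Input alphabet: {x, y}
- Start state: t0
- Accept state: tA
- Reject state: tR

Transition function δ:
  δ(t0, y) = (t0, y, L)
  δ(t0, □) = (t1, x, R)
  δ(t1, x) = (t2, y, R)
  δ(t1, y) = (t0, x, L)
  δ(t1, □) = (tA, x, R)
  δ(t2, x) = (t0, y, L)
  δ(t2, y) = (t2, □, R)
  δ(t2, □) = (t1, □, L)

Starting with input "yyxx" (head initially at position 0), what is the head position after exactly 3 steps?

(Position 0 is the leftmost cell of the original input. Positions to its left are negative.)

Execution trace (head position shown):
Step 0: [t0]yyxx  (head at position 0)
Step 1: move left → [t0]□yyxx  (head at position -1)
Step 2: move right → x[t1]yyxx  (head at position 0)
Step 3: move left → [t0]xxyxx  (head at position -1)

After 3 steps, the head is at position -1.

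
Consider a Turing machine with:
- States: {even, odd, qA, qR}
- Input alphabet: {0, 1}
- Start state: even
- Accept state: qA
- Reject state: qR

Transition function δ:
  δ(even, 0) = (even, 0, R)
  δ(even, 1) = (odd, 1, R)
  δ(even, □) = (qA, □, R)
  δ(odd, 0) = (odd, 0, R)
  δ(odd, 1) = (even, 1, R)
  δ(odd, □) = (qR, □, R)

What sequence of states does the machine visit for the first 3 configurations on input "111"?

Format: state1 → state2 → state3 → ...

Execution trace:
Initial: [even]111
Step 1: δ(even, 1) = (odd, 1, R) → 1[odd]11
Step 2: δ(odd, 1) = (even, 1, R) → 11[even]1

State sequence: even → odd → even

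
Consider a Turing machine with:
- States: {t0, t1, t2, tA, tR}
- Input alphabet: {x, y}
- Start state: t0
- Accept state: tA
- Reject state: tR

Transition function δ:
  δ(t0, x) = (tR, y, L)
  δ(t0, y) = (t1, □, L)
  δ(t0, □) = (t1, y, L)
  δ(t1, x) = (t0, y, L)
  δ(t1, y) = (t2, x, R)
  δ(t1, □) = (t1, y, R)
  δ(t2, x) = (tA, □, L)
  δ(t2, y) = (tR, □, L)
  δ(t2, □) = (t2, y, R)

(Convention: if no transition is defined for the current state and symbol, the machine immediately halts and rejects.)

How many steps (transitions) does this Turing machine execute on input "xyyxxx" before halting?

Execution trace:
Initial: [t0]xyyxxx
Step 1: δ(t0, x) = (tR, y, L) → [tR]□yyyxxx

The machine reaches the reject state tR and halts.

The machine executed 1 step before halting.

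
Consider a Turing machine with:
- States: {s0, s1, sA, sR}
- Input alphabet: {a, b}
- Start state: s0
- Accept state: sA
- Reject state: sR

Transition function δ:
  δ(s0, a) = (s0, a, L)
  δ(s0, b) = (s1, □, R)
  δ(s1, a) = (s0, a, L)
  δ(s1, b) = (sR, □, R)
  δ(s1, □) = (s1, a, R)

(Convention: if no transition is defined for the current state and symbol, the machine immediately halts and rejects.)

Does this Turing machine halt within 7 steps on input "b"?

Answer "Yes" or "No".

Execution trace:
Initial: [s0]b
Step 1: δ(s0, b) = (s1, □, R) → □[s1]□
Step 2: δ(s1, □) = (s1, a, R) → □a[s1]□
Step 3: δ(s1, □) = (s1, a, R) → □aa[s1]□
Step 4: δ(s1, □) = (s1, a, R) → □aaa[s1]□
Step 5: δ(s1, □) = (s1, a, R) → □aaaa[s1]□
Step 6: δ(s1, □) = (s1, a, R) → □aaaaa[s1]□
Step 7: δ(s1, □) = (s1, a, R) → □aaaaaa[s1]□

The machine has not reached a halting state after 7 steps.
The machine did not halt within the 7-step bound.

Answer: No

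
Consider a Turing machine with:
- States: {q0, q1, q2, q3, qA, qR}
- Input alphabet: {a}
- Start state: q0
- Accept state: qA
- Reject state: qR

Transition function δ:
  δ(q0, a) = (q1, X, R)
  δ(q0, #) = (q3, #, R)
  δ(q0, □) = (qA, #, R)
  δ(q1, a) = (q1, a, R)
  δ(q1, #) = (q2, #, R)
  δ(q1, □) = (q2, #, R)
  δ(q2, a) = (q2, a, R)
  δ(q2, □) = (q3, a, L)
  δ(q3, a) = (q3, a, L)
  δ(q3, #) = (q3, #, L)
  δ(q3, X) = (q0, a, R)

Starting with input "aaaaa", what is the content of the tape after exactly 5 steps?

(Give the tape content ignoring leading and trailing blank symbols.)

Execution trace:
Initial: [q0]aaaaa
Step 1: δ(q0, a) = (q1, X, R) → X[q1]aaaa
Step 2: δ(q1, a) = (q1, a, R) → Xa[q1]aaa
Step 3: δ(q1, a) = (q1, a, R) → Xaa[q1]aa
Step 4: δ(q1, a) = (q1, a, R) → Xaaa[q1]a
Step 5: δ(q1, a) = (q1, a, R) → Xaaaa[q1]□

After 5 steps, the tape (ignoring leading/trailing blanks) is: Xaaaa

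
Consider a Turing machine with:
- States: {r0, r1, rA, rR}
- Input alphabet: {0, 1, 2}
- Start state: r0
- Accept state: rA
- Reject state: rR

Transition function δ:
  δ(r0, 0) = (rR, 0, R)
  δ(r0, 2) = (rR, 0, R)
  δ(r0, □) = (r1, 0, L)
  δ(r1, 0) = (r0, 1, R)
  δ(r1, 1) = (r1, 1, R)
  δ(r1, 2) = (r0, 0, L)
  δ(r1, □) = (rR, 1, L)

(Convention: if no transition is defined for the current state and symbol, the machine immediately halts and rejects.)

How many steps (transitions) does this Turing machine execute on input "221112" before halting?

Execution trace:
Initial: [r0]221112
Step 1: δ(r0, 2) = (rR, 0, R) → 0[rR]21112

The machine reaches the reject state rR and halts.

The machine executed 1 step before halting.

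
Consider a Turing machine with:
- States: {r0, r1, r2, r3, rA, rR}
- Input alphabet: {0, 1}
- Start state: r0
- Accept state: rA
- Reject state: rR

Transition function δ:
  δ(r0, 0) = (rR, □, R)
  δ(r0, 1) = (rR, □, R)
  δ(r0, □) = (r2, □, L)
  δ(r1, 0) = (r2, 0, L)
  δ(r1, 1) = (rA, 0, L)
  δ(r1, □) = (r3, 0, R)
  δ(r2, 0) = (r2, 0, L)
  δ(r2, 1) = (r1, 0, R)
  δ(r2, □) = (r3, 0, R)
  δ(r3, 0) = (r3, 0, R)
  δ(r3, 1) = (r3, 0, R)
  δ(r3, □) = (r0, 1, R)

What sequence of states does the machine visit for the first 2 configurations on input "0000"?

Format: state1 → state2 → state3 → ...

Execution trace:
Initial: [r0]0000
Step 1: δ(r0, 0) = (rR, □, R) → □[rR]000

The machine reaches the reject state rR and halts.

State sequence: r0 → rR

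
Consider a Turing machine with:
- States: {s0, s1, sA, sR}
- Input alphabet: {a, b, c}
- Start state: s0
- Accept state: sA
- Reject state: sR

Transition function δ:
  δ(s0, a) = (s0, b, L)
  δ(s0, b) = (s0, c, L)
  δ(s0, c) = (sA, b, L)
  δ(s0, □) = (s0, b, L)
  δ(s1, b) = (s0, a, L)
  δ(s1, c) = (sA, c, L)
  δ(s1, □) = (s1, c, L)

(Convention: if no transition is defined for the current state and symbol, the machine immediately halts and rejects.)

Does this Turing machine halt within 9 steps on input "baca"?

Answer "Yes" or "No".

Execution trace:
Initial: [s0]baca
Step 1: δ(s0, b) = (s0, c, L) → [s0]□caca
Step 2: δ(s0, □) = (s0, b, L) → [s0]□bcaca
Step 3: δ(s0, □) = (s0, b, L) → [s0]□bbcaca
Step 4: δ(s0, □) = (s0, b, L) → [s0]□bbbcaca
Step 5: δ(s0, □) = (s0, b, L) → [s0]□bbbbcaca
Step 6: δ(s0, □) = (s0, b, L) → [s0]□bbbbbcaca
Step 7: δ(s0, □) = (s0, b, L) → [s0]□bbbbbbcaca
Step 8: δ(s0, □) = (s0, b, L) → [s0]□bbbbbbbcaca
Step 9: δ(s0, □) = (s0, b, L) → [s0]□bbbbbbbbcaca

The machine has not reached a halting state after 9 steps.
The machine did not halt within the 9-step bound.

Answer: No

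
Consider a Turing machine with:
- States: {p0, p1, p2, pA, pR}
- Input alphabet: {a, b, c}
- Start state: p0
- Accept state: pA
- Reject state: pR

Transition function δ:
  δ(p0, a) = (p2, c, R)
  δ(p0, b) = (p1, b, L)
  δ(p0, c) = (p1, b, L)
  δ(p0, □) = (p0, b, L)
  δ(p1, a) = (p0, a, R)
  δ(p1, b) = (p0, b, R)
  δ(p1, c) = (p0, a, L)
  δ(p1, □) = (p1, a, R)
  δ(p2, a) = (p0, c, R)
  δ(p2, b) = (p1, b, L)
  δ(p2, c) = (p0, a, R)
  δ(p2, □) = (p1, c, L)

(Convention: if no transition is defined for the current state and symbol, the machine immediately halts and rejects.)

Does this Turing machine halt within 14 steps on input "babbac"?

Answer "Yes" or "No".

Execution trace:
Initial: [p0]babbac
Step 1: δ(p0, b) = (p1, b, L) → [p1]□babbac
Step 2: δ(p1, □) = (p1, a, R) → a[p1]babbac
Step 3: δ(p1, b) = (p0, b, R) → ab[p0]abbac
Step 4: δ(p0, a) = (p2, c, R) → abc[p2]bbac
Step 5: δ(p2, b) = (p1, b, L) → ab[p1]cbbac
Step 6: δ(p1, c) = (p0, a, L) → a[p0]babbac
Step 7: δ(p0, b) = (p1, b, L) → [p1]ababbac
Step 8: δ(p1, a) = (p0, a, R) → a[p0]babbac
Step 9: δ(p0, b) = (p1, b, L) → [p1]ababbac
Step 10: δ(p1, a) = (p0, a, R) → a[p0]babbac
Step 11: δ(p0, b) = (p1, b, L) → [p1]ababbac
Step 12: δ(p1, a) = (p0, a, R) → a[p0]babbac
Step 13: δ(p0, b) = (p1, b, L) → [p1]ababbac
Step 14: δ(p1, a) = (p0, a, R) → a[p0]babbac

The machine has not reached a halting state after 14 steps.
The machine did not halt within the 14-step bound.

Answer: No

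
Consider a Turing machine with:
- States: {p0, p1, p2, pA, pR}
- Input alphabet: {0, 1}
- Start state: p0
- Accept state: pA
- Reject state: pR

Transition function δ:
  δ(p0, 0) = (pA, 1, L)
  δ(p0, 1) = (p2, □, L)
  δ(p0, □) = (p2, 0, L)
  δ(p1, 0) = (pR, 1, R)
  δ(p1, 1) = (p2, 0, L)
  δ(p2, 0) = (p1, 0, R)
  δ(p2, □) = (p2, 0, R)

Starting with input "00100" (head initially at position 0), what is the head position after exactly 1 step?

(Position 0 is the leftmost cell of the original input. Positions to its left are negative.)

Execution trace (head position shown):
Step 0: [p0]00100  (head at position 0)
Step 1: move left → [pA]□10100  (head at position -1)

After 1 step, the head is at position -1.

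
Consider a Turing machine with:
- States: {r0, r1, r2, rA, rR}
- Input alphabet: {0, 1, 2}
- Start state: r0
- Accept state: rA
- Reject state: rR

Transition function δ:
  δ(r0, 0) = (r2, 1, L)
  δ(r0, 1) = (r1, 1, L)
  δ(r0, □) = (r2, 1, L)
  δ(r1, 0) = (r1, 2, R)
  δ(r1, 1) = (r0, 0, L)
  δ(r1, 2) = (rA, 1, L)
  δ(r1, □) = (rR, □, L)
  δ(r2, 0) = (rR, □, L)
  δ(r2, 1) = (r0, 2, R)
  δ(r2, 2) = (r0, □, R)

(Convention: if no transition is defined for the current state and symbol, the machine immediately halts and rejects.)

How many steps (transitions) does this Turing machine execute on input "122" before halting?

Execution trace:
Initial: [r0]122
Step 1: δ(r0, 1) = (r1, 1, L) → [r1]□122
Step 2: δ(r1, □) = (rR, □, L) → [rR]□□122

The machine reaches the reject state rR and halts.

The machine executed 2 steps before halting.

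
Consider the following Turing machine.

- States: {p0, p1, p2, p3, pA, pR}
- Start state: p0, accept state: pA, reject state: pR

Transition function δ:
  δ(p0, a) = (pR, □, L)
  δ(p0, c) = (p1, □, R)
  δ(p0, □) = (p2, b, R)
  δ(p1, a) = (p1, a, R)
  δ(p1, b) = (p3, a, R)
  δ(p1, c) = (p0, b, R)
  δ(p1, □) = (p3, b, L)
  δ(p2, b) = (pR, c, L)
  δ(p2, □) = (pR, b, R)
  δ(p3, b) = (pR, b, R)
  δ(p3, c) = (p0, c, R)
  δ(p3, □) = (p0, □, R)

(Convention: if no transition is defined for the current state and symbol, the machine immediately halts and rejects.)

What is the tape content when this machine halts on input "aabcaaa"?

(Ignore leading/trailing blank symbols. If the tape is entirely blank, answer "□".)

Execution trace:
Initial: [p0]aabcaaa
Step 1: δ(p0, a) = (pR, □, L) → [pR]□□abcaaa

The machine reaches the reject state pR and halts.

Final tape (ignoring leading/trailing blanks): abcaaa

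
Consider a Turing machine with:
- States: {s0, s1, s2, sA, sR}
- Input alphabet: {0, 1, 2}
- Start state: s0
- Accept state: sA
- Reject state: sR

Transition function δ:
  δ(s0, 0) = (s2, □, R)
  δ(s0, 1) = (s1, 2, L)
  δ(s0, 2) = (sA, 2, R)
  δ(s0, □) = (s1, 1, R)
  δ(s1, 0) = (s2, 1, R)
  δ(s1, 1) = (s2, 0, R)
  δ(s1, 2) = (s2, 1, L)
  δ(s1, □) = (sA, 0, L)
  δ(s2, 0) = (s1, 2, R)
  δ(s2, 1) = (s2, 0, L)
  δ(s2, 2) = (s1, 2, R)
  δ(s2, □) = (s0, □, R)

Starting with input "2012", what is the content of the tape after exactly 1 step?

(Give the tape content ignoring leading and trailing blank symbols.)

Execution trace:
Initial: [s0]2012
Step 1: δ(s0, 2) = (sA, 2, R) → 2[sA]012

The machine reaches the accept state sA and halts.

After 1 step, the tape (ignoring leading/trailing blanks) is: 2012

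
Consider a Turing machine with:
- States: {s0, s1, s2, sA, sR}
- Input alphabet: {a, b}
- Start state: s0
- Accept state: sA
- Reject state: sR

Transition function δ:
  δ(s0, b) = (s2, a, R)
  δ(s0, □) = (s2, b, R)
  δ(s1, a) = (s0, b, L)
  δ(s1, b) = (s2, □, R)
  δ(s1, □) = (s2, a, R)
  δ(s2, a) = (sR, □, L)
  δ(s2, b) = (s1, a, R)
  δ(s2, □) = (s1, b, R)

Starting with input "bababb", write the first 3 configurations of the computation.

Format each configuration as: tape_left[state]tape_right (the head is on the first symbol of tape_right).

Transitions applied:
Step 1: δ(s0, b) = (s2, a, R)
Step 2: δ(s2, a) = (sR, □, L)

The first 3 configurations are:
[s0]bababb ⊢ a[s2]ababb ⊢ [sR]a□babb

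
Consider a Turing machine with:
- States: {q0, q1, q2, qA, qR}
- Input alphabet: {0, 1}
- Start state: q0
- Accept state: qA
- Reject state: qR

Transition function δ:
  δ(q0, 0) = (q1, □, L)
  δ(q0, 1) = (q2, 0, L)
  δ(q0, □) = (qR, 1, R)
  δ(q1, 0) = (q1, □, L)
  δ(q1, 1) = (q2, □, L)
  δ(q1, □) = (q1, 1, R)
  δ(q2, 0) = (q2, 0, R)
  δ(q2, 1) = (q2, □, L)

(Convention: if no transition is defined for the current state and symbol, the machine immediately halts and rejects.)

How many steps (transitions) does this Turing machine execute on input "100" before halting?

Execution trace:
Initial: [q0]100
Step 1: δ(q0, 1) = (q2, 0, L) → [q2]□000

No transition is defined for δ(q2, □). By convention the machine halts and rejects.

The machine executed 1 step before halting.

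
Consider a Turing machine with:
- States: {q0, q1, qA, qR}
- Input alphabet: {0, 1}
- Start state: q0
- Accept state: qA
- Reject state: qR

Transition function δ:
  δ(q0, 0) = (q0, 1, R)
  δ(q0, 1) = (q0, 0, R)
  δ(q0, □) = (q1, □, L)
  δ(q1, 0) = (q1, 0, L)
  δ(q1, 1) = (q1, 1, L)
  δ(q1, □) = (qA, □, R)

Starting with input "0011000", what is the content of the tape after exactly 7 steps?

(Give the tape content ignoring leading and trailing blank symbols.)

Execution trace:
Initial: [q0]0011000
Step 1: δ(q0, 0) = (q0, 1, R) → 1[q0]011000
Step 2: δ(q0, 0) = (q0, 1, R) → 11[q0]11000
Step 3: δ(q0, 1) = (q0, 0, R) → 110[q0]1000
Step 4: δ(q0, 1) = (q0, 0, R) → 1100[q0]000
Step 5: δ(q0, 0) = (q0, 1, R) → 11001[q0]00
Step 6: δ(q0, 0) = (q0, 1, R) → 110011[q0]0
Step 7: δ(q0, 0) = (q0, 1, R) → 1100111[q0]□

After 7 steps, the tape (ignoring leading/trailing blanks) is: 1100111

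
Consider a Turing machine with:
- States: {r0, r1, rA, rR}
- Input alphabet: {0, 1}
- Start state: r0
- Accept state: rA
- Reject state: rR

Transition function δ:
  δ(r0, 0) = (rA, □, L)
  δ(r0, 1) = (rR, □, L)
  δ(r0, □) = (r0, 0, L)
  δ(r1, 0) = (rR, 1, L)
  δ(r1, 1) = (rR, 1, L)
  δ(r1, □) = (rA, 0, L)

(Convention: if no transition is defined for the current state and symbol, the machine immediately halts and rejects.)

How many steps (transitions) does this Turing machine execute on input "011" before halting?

Execution trace:
Initial: [r0]011
Step 1: δ(r0, 0) = (rA, □, L) → [rA]□□11

The machine reaches the accept state rA and halts.

The machine executed 1 step before halting.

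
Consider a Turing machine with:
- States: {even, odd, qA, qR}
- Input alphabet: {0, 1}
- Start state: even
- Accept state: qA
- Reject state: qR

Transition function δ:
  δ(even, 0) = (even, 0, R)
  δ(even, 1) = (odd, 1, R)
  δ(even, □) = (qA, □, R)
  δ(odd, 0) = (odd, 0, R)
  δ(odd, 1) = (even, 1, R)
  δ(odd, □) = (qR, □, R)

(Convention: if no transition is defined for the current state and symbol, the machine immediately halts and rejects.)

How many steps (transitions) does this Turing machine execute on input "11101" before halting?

Execution trace:
Initial: [even]11101
Step 1: δ(even, 1) = (odd, 1, R) → 1[odd]1101
Step 2: δ(odd, 1) = (even, 1, R) → 11[even]101
Step 3: δ(even, 1) = (odd, 1, R) → 111[odd]01
Step 4: δ(odd, 0) = (odd, 0, R) → 1110[odd]1
Step 5: δ(odd, 1) = (even, 1, R) → 11101[even]□
Step 6: δ(even, □) = (qA, □, R) → 11101□[qA]□

The machine reaches the accept state qA and halts.

The machine executed 6 steps before halting.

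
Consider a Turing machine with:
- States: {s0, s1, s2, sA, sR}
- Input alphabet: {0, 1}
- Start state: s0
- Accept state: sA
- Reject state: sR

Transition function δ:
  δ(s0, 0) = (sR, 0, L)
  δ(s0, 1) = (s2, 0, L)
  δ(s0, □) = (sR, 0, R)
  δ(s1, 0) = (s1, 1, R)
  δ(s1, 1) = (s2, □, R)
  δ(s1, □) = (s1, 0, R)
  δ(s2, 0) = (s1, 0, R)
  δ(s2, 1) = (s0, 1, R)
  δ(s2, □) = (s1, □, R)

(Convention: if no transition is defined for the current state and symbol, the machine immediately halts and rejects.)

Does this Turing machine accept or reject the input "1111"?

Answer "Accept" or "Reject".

Execution trace:
Initial: [s0]1111
Step 1: δ(s0, 1) = (s2, 0, L) → [s2]□0111
Step 2: δ(s2, □) = (s1, □, R) → □[s1]0111
Step 3: δ(s1, 0) = (s1, 1, R) → □1[s1]111
Step 4: δ(s1, 1) = (s2, □, R) → □1□[s2]11
Step 5: δ(s2, 1) = (s0, 1, R) → □1□1[s0]1
Step 6: δ(s0, 1) = (s2, 0, L) → □1□[s2]10
Step 7: δ(s2, 1) = (s0, 1, R) → □1□1[s0]0
Step 8: δ(s0, 0) = (sR, 0, L) → □1□[sR]10

The machine reaches the reject state sR and halts.

Answer: Reject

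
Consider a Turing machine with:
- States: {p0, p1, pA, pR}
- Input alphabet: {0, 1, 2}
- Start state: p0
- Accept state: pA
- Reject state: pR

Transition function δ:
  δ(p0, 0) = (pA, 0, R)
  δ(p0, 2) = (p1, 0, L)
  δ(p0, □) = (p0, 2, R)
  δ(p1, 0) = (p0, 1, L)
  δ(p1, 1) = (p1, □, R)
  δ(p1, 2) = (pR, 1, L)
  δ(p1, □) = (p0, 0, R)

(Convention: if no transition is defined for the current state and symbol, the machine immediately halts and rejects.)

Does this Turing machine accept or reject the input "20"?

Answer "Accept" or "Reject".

Execution trace:
Initial: [p0]20
Step 1: δ(p0, 2) = (p1, 0, L) → [p1]□00
Step 2: δ(p1, □) = (p0, 0, R) → 0[p0]00
Step 3: δ(p0, 0) = (pA, 0, R) → 00[pA]0

The machine reaches the accept state pA and halts.

Answer: Accept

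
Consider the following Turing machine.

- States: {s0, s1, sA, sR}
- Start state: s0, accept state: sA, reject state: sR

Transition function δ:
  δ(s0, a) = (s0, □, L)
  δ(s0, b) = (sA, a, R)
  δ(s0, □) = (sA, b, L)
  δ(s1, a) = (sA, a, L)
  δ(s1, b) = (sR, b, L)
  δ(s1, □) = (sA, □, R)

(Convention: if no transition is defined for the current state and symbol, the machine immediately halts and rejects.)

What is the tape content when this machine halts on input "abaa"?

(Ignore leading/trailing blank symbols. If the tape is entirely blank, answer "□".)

Execution trace:
Initial: [s0]abaa
Step 1: δ(s0, a) = (s0, □, L) → [s0]□□baa
Step 2: δ(s0, □) = (sA, b, L) → [sA]□b□baa

The machine reaches the accept state sA and halts.

Final tape (ignoring leading/trailing blanks): b□baa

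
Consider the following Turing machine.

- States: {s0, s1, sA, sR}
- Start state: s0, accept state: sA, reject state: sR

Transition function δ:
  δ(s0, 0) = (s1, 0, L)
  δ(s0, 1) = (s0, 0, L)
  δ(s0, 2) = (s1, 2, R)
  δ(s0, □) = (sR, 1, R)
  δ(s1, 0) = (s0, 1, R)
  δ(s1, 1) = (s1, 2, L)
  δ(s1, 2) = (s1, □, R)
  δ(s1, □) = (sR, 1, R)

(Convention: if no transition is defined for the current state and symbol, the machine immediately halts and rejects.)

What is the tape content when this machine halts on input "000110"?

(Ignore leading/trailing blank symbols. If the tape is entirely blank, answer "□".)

Execution trace:
Initial: [s0]000110
Step 1: δ(s0, 0) = (s1, 0, L) → [s1]□000110
Step 2: δ(s1, □) = (sR, 1, R) → 1[sR]000110

The machine reaches the reject state sR and halts.

Final tape (ignoring leading/trailing blanks): 1000110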